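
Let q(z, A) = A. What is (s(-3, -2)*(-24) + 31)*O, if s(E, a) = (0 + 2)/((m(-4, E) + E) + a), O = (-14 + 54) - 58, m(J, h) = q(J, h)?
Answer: -666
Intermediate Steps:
m(J, h) = h
O = -18 (O = 40 - 58 = -18)
s(E, a) = 2/(a + 2*E) (s(E, a) = (0 + 2)/((E + E) + a) = 2/(2*E + a) = 2/(a + 2*E))
(s(-3, -2)*(-24) + 31)*O = ((2/(-2 + 2*(-3)))*(-24) + 31)*(-18) = ((2/(-2 - 6))*(-24) + 31)*(-18) = ((2/(-8))*(-24) + 31)*(-18) = ((2*(-⅛))*(-24) + 31)*(-18) = (-¼*(-24) + 31)*(-18) = (6 + 31)*(-18) = 37*(-18) = -666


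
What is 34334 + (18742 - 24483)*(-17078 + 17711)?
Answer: -3599719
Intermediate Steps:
34334 + (18742 - 24483)*(-17078 + 17711) = 34334 - 5741*633 = 34334 - 3634053 = -3599719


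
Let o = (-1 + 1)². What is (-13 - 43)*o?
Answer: 0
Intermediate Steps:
o = 0 (o = 0² = 0)
(-13 - 43)*o = (-13 - 43)*0 = -56*0 = 0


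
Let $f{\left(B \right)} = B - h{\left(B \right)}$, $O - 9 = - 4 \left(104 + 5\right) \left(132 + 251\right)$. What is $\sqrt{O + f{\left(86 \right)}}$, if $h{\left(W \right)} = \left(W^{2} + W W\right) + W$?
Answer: $i \sqrt{181771} \approx 426.35 i$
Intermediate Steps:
$h{\left(W \right)} = W + 2 W^{2}$ ($h{\left(W \right)} = \left(W^{2} + W^{2}\right) + W = 2 W^{2} + W = W + 2 W^{2}$)
$O = -166979$ ($O = 9 - 4 \left(104 + 5\right) \left(132 + 251\right) = 9 - 4 \cdot 109 \cdot 383 = 9 - 166988 = -166979$)
$f{\left(B \right)} = B - B \left(1 + 2 B\right)$
$\sqrt{O + f{\left(86 \right)}} = \sqrt{-166979 - 2 \cdot 86^{2}} = \sqrt{-166979 - 14792} = \sqrt{-181771} = i \sqrt{181771}$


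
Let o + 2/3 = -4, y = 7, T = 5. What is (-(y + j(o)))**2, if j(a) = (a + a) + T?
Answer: 64/9 ≈ 7.1111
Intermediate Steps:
o = -14/3 (o = -2/3 - 4 = -14/3 ≈ -4.6667)
j(a) = 5 + 2*a (j(a) = (a + a) + 5 = 2*a + 5 = 5 + 2*a)
(-(y + j(o)))**2 = (-(7 + (5 + 2*(-14/3))))**2 = (-(7 + (5 - 28/3)))**2 = (-(7 - 13/3))**2 = (-1*8/3)**2 = (-8/3)**2 = 64/9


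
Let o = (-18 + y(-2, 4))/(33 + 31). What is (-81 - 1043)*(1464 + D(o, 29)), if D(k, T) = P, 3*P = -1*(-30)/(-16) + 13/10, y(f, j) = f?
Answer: -49359617/30 ≈ -1.6453e+6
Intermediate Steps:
P = -23/120 (P = (-1*(-30)/(-16) + 13/10)/3 = (30*(-1/16) + 13*(⅒))/3 = (-15/8 + 13/10)/3 = (⅓)*(-23/40) = -23/120 ≈ -0.19167)
o = -5/16 (o = (-18 - 2)/(33 + 31) = -20/64 = -20*1/64 = -5/16 ≈ -0.31250)
D(k, T) = -23/120
(-81 - 1043)*(1464 + D(o, 29)) = (-81 - 1043)*(1464 - 23/120) = -1124*175657/120 = -49359617/30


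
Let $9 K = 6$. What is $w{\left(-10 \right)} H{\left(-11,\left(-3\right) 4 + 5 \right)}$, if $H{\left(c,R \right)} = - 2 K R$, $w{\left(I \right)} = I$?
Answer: $- \frac{280}{3} \approx -93.333$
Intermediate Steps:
$K = \frac{2}{3}$ ($K = \frac{1}{9} \cdot 6 = \frac{2}{3} \approx 0.66667$)
$H{\left(c,R \right)} = - \frac{4 R}{3}$ ($H{\left(c,R \right)} = \left(-2\right) \frac{2}{3} R = - \frac{4 R}{3}$)
$w{\left(-10 \right)} H{\left(-11,\left(-3\right) 4 + 5 \right)} = - 10 \left(- \frac{4 \left(\left(-3\right) 4 + 5\right)}{3}\right) = - 10 \left(- \frac{4 \left(-12 + 5\right)}{3}\right) = - 10 \left(\left(- \frac{4}{3}\right) \left(-7\right)\right) = \left(-10\right) \frac{28}{3} = - \frac{280}{3}$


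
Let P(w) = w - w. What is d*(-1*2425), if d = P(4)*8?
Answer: 0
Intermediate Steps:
P(w) = 0
d = 0 (d = 0*8 = 0)
d*(-1*2425) = 0*(-1*2425) = 0*(-2425) = 0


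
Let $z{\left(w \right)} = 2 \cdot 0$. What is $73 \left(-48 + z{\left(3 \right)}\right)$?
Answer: $-3504$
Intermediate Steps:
$z{\left(w \right)} = 0$
$73 \left(-48 + z{\left(3 \right)}\right) = 73 \left(-48 + 0\right) = 73 \left(-48\right) = -3504$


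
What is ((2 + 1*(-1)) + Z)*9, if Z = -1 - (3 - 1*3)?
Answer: 0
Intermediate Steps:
Z = -1 (Z = -1 - (3 - 3) = -1 - 1*0 = -1 + 0 = -1)
((2 + 1*(-1)) + Z)*9 = ((2 + 1*(-1)) - 1)*9 = ((2 - 1) - 1)*9 = (1 - 1)*9 = 0*9 = 0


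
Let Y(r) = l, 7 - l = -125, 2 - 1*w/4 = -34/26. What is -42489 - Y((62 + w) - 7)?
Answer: -42621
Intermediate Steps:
w = 172/13 (w = 8 - (-136)/26 = 8 - 4*(-17/13) = 8 + 68/13 = 172/13 ≈ 13.231)
l = 132 (l = 7 - 1*(-125) = 7 + 125 = 132)
Y(r) = 132
-42489 - Y((62 + w) - 7) = -42489 - 1*132 = -42489 - 132 = -42621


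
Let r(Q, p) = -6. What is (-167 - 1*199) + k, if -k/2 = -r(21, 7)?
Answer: -378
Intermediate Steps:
k = -12 (k = -(-2)*(-6) = -2*6 = -12)
(-167 - 1*199) + k = (-167 - 1*199) - 12 = (-167 - 199) - 12 = -366 - 12 = -378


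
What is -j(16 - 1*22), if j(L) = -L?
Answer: -6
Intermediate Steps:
-j(16 - 1*22) = -(-1)*(16 - 1*22) = -(-1)*(16 - 22) = -(-1)*(-6) = -1*6 = -6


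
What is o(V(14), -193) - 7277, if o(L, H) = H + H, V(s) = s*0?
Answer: -7663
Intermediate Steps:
V(s) = 0
o(L, H) = 2*H
o(V(14), -193) - 7277 = 2*(-193) - 7277 = -386 - 7277 = -7663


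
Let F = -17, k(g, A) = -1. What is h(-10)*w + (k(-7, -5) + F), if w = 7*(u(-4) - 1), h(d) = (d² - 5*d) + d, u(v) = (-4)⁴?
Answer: 249882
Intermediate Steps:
u(v) = 256
h(d) = d² - 4*d
w = 1785 (w = 7*(256 - 1) = 7*255 = 1785)
h(-10)*w + (k(-7, -5) + F) = -10*(-4 - 10)*1785 + (-1 - 17) = -10*(-14)*1785 - 18 = 140*1785 - 18 = 249900 - 18 = 249882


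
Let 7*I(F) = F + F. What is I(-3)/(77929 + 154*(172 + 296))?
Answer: -6/1050007 ≈ -5.7142e-6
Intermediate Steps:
I(F) = 2*F/7 (I(F) = (F + F)/7 = (2*F)/7 = 2*F/7)
I(-3)/(77929 + 154*(172 + 296)) = ((2/7)*(-3))/(77929 + 154*(172 + 296)) = -6/(7*(77929 + 154*468)) = -6/(7*(77929 + 72072)) = -6/7/150001 = -6/7*1/150001 = -6/1050007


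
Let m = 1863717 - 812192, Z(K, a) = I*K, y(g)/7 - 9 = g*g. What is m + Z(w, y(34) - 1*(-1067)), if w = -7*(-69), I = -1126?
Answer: 507667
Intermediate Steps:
y(g) = 63 + 7*g**2 (y(g) = 63 + 7*(g*g) = 63 + 7*g**2)
w = 483
Z(K, a) = -1126*K
m = 1051525
m + Z(w, y(34) - 1*(-1067)) = 1051525 - 1126*483 = 1051525 - 543858 = 507667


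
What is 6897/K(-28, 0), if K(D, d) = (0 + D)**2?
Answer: 6897/784 ≈ 8.7972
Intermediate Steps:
K(D, d) = D**2
6897/K(-28, 0) = 6897/((-28)**2) = 6897/784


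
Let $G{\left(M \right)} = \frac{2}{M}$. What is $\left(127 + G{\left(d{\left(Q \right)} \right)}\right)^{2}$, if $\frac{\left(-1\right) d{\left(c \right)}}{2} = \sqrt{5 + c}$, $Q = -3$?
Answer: $\frac{\left(254 - \sqrt{2}\right)^{2}}{4} \approx 15950.0$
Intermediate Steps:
$d{\left(c \right)} = - 2 \sqrt{5 + c}$
$\left(127 + G{\left(d{\left(Q \right)} \right)}\right)^{2} = \left(127 + \frac{2}{\left(-2\right) \sqrt{5 - 3}}\right)^{2} = \left(127 + \frac{2}{\left(-2\right) \sqrt{2}}\right)^{2} = \left(127 + 2 \left(- \frac{\sqrt{2}}{4}\right)\right)^{2} = \left(127 - \frac{\sqrt{2}}{2}\right)^{2}$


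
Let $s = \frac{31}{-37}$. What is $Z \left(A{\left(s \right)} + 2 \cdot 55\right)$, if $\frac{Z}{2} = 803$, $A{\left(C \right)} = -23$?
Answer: $139722$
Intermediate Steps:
$s = - \frac{31}{37}$ ($s = 31 \left(- \frac{1}{37}\right) = - \frac{31}{37} \approx -0.83784$)
$Z = 1606$ ($Z = 2 \cdot 803 = 1606$)
$Z \left(A{\left(s \right)} + 2 \cdot 55\right) = 1606 \left(-23 + 2 \cdot 55\right) = 1606 \left(-23 + 110\right) = 1606 \cdot 87 = 139722$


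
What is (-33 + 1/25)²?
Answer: 678976/625 ≈ 1086.4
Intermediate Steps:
(-33 + 1/25)² = (-824/25)² = 678976/625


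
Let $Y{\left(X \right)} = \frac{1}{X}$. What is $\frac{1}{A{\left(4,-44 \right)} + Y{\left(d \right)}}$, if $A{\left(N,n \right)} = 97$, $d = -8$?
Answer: $\frac{8}{775} \approx 0.010323$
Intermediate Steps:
$\frac{1}{A{\left(4,-44 \right)} + Y{\left(d \right)}} = \frac{1}{97 + \frac{1}{-8}} = \frac{1}{97 - \frac{1}{8}} = \frac{1}{\frac{775}{8}} = \frac{8}{775}$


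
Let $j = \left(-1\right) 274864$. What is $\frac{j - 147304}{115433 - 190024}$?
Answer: $\frac{422168}{74591} \approx 5.6598$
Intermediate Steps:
$j = -274864$
$\frac{j - 147304}{115433 - 190024} = \frac{-274864 - 147304}{115433 - 190024} = - \frac{422168}{-74591} = \left(-422168\right) \left(- \frac{1}{74591}\right) = \frac{422168}{74591}$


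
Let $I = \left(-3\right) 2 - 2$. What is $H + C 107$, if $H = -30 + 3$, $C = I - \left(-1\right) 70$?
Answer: $6607$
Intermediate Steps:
$I = -8$ ($I = -6 - 2 = -8$)
$C = 62$ ($C = -8 - \left(-1\right) 70 = -8 - -70 = -8 + 70 = 62$)
$H = -27$
$H + C 107 = -27 + 62 \cdot 107 = -27 + 6634 = 6607$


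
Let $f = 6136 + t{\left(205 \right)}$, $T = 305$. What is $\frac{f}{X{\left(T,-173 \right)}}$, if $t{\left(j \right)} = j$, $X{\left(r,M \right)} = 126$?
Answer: $\frac{6341}{126} \approx 50.325$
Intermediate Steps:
$f = 6341$ ($f = 6136 + 205 = 6341$)
$\frac{f}{X{\left(T,-173 \right)}} = \frac{6341}{126}$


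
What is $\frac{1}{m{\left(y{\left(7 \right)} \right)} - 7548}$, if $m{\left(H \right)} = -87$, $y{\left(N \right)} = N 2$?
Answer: $- \frac{1}{7635} \approx -0.00013098$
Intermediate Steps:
$y{\left(N \right)} = 2 N$
$\frac{1}{m{\left(y{\left(7 \right)} \right)} - 7548} = \frac{1}{-87 - 7548} = \frac{1}{-7635} = - \frac{1}{7635}$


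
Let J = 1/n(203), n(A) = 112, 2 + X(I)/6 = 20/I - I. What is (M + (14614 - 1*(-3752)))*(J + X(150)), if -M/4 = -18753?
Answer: -23823855963/280 ≈ -8.5085e+7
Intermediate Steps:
X(I) = -12 - 6*I + 120/I (X(I) = -12 + 6*(20/I - I) = -12 + 6*(-I + 20/I) = -12 + (-6*I + 120/I) = -12 - 6*I + 120/I)
J = 1/112 ≈ 0.0089286
M = 75012 (M = -4*(-18753) = 75012)
(M + (14614 - 1*(-3752)))*(J + X(150)) = (75012 + (14614 - 1*(-3752)))*(1/112 + (-12 - 6*150 + 120/150)) = (75012 + (14614 + 3752))*(1/112 + (-12 - 900 + 120*(1/150))) = (75012 + 18366)*(1/112 + (-12 - 900 + 4/5)) = 93378*(1/112 - 4556/5) = 93378*(-510267/560) = -23823855963/280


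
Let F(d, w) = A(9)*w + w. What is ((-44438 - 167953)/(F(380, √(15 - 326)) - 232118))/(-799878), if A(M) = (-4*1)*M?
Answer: -2738876341/2394263570182129 + 825965*I*√311/4788527140364258 ≈ -1.1439e-6 + 3.0419e-9*I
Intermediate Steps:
A(M) = -4*M
F(d, w) = -35*w (F(d, w) = (-4*9)*w + w = -36*w + w = -35*w)
((-44438 - 167953)/(F(380, √(15 - 326)) - 232118))/(-799878) = ((-44438 - 167953)/(-35*√(15 - 326) - 232118))/(-799878) = -212391/(-35*I*√311 - 232118)*(-1/799878) = -212391/(-232118 - 35*I*√311)*(-1/799878) = 70797/(266626*(-232118 - 35*I*√311))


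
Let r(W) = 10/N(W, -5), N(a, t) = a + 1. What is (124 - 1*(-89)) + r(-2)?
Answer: 203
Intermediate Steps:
N(a, t) = 1 + a
r(W) = 10/(1 + W)
(124 - 1*(-89)) + r(-2) = (124 - 1*(-89)) + 10/(1 - 2) = (124 + 89) + 10/(-1) = 213 + 10*(-1) = 213 - 10 = 203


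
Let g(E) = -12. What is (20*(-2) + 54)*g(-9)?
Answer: -168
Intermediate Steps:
(20*(-2) + 54)*g(-9) = (20*(-2) + 54)*(-12) = (-40 + 54)*(-12) = 14*(-12) = -168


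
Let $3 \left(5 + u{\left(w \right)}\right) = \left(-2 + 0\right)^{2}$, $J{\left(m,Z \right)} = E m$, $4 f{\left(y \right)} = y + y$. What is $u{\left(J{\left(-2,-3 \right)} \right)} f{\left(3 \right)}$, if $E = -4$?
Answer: $- \frac{11}{2} \approx -5.5$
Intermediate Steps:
$f{\left(y \right)} = \frac{y}{2}$ ($f{\left(y \right)} = \frac{y + y}{4} = \frac{2 y}{4} = \frac{y}{2}$)
$J{\left(m,Z \right)} = - 4 m$
$u{\left(w \right)} = - \frac{11}{3}$ ($u{\left(w \right)} = -5 + \frac{\left(-2 + 0\right)^{2}}{3} = -5 + \frac{\left(-2\right)^{2}}{3} = -5 + \frac{1}{3} \cdot 4 = -5 + \frac{4}{3} = - \frac{11}{3}$)
$u{\left(J{\left(-2,-3 \right)} \right)} f{\left(3 \right)} = - \frac{11 \cdot \frac{1}{2} \cdot 3}{3} = \left(- \frac{11}{3}\right) \frac{3}{2} = - \frac{11}{2}$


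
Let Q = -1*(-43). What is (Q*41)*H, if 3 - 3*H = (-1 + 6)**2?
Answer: -38786/3 ≈ -12929.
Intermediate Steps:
Q = 43
H = -22/3 (H = 1 - (-1 + 6)**2/3 = 1 - 1/3*5**2 = 1 - 1/3*25 = 1 - 25/3 = -22/3 ≈ -7.3333)
(Q*41)*H = (43*41)*(-22/3) = 1763*(-22/3) = -38786/3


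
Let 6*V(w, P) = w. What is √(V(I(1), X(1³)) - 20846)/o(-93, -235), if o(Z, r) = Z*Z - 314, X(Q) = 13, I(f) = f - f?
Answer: I*√20846/8335 ≈ 0.017322*I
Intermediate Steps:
I(f) = 0
V(w, P) = w/6
o(Z, r) = -314 + Z² (o(Z, r) = Z² - 314 = -314 + Z²)
√(V(I(1), X(1³)) - 20846)/o(-93, -235) = √((⅙)*0 - 20846)/(-314 + (-93)²) = √(0 - 20846)/(-314 + 8649) = √(-20846)/8335 = (I*√20846)*(1/8335) = I*√20846/8335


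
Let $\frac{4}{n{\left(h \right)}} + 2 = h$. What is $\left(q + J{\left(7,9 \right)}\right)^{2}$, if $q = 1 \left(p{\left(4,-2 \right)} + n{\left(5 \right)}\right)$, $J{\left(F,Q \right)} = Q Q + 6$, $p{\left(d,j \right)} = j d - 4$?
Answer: $\frac{52441}{9} \approx 5826.8$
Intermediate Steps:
$p{\left(d,j \right)} = -4 + d j$ ($p{\left(d,j \right)} = d j - 4 = -4 + d j$)
$n{\left(h \right)} = \frac{4}{-2 + h}$
$J{\left(F,Q \right)} = 6 + Q^{2}$ ($J{\left(F,Q \right)} = Q^{2} + 6 = 6 + Q^{2}$)
$q = - \frac{32}{3}$ ($q = 1 \left(\left(-4 + 4 \left(-2\right)\right) + \frac{4}{-2 + 5}\right) = 1 \left(\left(-4 - 8\right) + \frac{4}{3}\right) = 1 \left(-12 + 4 \cdot \frac{1}{3}\right) = 1 \left(-12 + \frac{4}{3}\right) = 1 \left(- \frac{32}{3}\right) = - \frac{32}{3} \approx -10.667$)
$\left(q + J{\left(7,9 \right)}\right)^{2} = \left(- \frac{32}{3} + \left(6 + 9^{2}\right)\right)^{2} = \left(- \frac{32}{3} + \left(6 + 81\right)\right)^{2} = \left(- \frac{32}{3} + 87\right)^{2} = \left(\frac{229}{3}\right)^{2} = \frac{52441}{9}$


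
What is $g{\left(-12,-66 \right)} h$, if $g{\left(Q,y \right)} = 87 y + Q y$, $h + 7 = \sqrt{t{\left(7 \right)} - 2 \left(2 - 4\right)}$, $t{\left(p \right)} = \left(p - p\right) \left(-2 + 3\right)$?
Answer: $24750$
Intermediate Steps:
$t{\left(p \right)} = 0$ ($t{\left(p \right)} = 0 \cdot 1 = 0$)
$h = -5$ ($h = -7 + \sqrt{0 - 2 \left(2 - 4\right)} = -7 + \sqrt{0 - -4} = -7 + \sqrt{0 + 4} = -7 + \sqrt{4} = -7 + 2 = -5$)
$g{\left(-12,-66 \right)} h = - 66 \left(87 - 12\right) \left(-5\right) = \left(-66\right) 75 \left(-5\right) = \left(-4950\right) \left(-5\right) = 24750$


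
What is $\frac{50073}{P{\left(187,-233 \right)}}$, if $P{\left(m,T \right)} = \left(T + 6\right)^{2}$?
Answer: $\frac{50073}{51529} \approx 0.97174$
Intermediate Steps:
$P{\left(m,T \right)} = \left(6 + T\right)^{2}$
$\frac{50073}{P{\left(187,-233 \right)}} = \frac{50073}{\left(6 - 233\right)^{2}} = \frac{50073}{\left(-227\right)^{2}} = \frac{50073}{51529}$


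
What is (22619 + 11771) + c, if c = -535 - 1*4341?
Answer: 29514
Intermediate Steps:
c = -4876 (c = -535 - 4341 = -4876)
(22619 + 11771) + c = (22619 + 11771) - 4876 = 34390 - 4876 = 29514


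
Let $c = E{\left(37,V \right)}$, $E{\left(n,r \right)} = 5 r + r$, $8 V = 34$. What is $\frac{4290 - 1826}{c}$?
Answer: $\frac{4928}{51} \approx 96.627$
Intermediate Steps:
$V = \frac{17}{4}$ ($V = \frac{1}{8} \cdot 34 = \frac{17}{4} \approx 4.25$)
$E{\left(n,r \right)} = 6 r$
$c = \frac{51}{2}$ ($c = 6 \cdot \frac{17}{4} = \frac{51}{2} \approx 25.5$)
$\frac{4290 - 1826}{c} = \frac{4290 - 1826}{\frac{51}{2}} = \left(4290 - 1826\right) \frac{2}{51} = 2464 \cdot \frac{2}{51} = \frac{4928}{51}$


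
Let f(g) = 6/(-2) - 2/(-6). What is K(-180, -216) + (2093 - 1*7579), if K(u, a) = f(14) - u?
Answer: -15926/3 ≈ -5308.7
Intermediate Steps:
f(g) = -8/3 (f(g) = 6*(-½) - 2*(-⅙) = -3 + ⅓ = -8/3)
K(u, a) = -8/3 - u
K(-180, -216) + (2093 - 1*7579) = (-8/3 - 1*(-180)) + (2093 - 1*7579) = (-8/3 + 180) + (2093 - 7579) = 532/3 - 5486 = -15926/3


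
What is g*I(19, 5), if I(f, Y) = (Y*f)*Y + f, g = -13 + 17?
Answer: 1976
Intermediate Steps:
g = 4
I(f, Y) = f + f*Y² (I(f, Y) = f*Y² + f = f + f*Y²)
g*I(19, 5) = 4*(19*(1 + 5²)) = 4*(19*(1 + 25)) = 4*(19*26) = 4*494 = 1976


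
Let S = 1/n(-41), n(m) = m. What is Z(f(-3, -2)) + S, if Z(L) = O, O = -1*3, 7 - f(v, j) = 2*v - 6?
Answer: -124/41 ≈ -3.0244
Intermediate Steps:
f(v, j) = 13 - 2*v (f(v, j) = 7 - (2*v - 6) = 7 - (-6 + 2*v) = 7 + (6 - 2*v) = 13 - 2*v)
O = -3
Z(L) = -3
S = -1/41 (S = 1/(-41) = -1/41 ≈ -0.024390)
Z(f(-3, -2)) + S = -3 - 1/41 = -124/41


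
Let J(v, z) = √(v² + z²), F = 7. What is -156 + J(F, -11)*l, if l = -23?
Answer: -156 - 23*√170 ≈ -455.88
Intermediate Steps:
-156 + J(F, -11)*l = -156 + √(7² + (-11)²)*(-23) = -156 + √(49 + 121)*(-23) = -156 + √170*(-23) = -156 - 23*√170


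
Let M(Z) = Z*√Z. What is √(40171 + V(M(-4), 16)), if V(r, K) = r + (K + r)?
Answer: √(40187 - 16*I) ≈ 200.47 - 0.0399*I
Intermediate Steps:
M(Z) = Z^(3/2)
V(r, K) = K + 2*r
√(40171 + V(M(-4), 16)) = √(40171 + (16 + 2*(-4)^(3/2))) = √(40171 + (16 + 2*(-8*I))) = √(40171 + (16 - 16*I)) = √(40187 - 16*I)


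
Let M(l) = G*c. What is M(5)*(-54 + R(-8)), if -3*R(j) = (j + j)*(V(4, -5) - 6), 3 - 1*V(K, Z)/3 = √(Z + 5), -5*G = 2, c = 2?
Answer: 152/5 ≈ 30.400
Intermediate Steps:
G = -⅖ (G = -⅕*2 = -⅖ ≈ -0.40000)
V(K, Z) = 9 - 3*√(5 + Z) (V(K, Z) = 9 - 3*√(Z + 5) = 9 - 3*√(5 + Z))
R(j) = -2*j (R(j) = -(j + j)*((9 - 3*√(5 - 5)) - 6)/3 = -2*j*((9 - 3*√0) - 6)/3 = -2*j*((9 - 3*0) - 6)/3 = -2*j*((9 + 0) - 6)/3 = -2*j*(9 - 6)/3 = -2*j*3/3 = -2*j)
M(l) = -⅘ (M(l) = -⅖*2 = -⅘)
M(5)*(-54 + R(-8)) = -4*(-54 - 2*(-8))/5 = -4*(-54 + 16)/5 = -⅘*(-38) = 152/5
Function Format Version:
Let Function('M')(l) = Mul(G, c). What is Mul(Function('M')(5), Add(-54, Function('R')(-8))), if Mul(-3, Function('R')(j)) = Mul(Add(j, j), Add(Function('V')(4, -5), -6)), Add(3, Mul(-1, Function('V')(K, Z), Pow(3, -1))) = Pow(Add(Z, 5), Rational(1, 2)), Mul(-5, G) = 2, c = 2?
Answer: Rational(152, 5) ≈ 30.400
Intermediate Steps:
G = Rational(-2, 5) (G = Mul(Rational(-1, 5), 2) = Rational(-2, 5) ≈ -0.40000)
Function('V')(K, Z) = Add(9, Mul(-3, Pow(Add(5, Z), Rational(1, 2)))) (Function('V')(K, Z) = Add(9, Mul(-3, Pow(Add(Z, 5), Rational(1, 2)))) = Add(9, Mul(-3, Pow(Add(5, Z), Rational(1, 2)))))
Function('R')(j) = Mul(-2, j) (Function('R')(j) = Mul(Rational(-1, 3), Mul(Add(j, j), Add(Add(9, Mul(-3, Pow(Add(5, -5), Rational(1, 2)))), -6))) = Mul(Rational(-1, 3), Mul(Mul(2, j), Add(Add(9, Mul(-3, Pow(0, Rational(1, 2)))), -6))) = Mul(Rational(-1, 3), Mul(Mul(2, j), Add(Add(9, Mul(-3, 0)), -6))) = Mul(Rational(-1, 3), Mul(Mul(2, j), Add(Add(9, 0), -6))) = Mul(Rational(-1, 3), Mul(Mul(2, j), Add(9, -6))) = Mul(Rational(-1, 3), Mul(Mul(2, j), 3)) = Mul(Rational(-1, 3), Mul(6, j)) = Mul(-2, j))
Function('M')(l) = Rational(-4, 5) (Function('M')(l) = Mul(Rational(-2, 5), 2) = Rational(-4, 5))
Mul(Function('M')(5), Add(-54, Function('R')(-8))) = Mul(Rational(-4, 5), Add(-54, Mul(-2, -8))) = Mul(Rational(-4, 5), Add(-54, 16)) = Mul(Rational(-4, 5), -38) = Rational(152, 5)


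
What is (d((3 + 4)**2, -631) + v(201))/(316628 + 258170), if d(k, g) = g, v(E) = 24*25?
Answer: -31/574798 ≈ -5.3932e-5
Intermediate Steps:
v(E) = 600
(d((3 + 4)**2, -631) + v(201))/(316628 + 258170) = (-631 + 600)/(316628 + 258170) = -31/574798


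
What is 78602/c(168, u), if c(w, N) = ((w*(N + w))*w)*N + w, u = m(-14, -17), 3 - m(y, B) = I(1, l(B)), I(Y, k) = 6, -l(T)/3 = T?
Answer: -39301/6985356 ≈ -0.0056262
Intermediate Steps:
l(T) = -3*T
m(y, B) = -3 (m(y, B) = 3 - 1*6 = 3 - 6 = -3)
u = -3
c(w, N) = w + N*w²*(N + w) (c(w, N) = (w²*(N + w))*N + w = N*w²*(N + w) + w = w + N*w²*(N + w))
78602/c(168, u) = 78602/((168*(1 - 3*168² + 168*(-3)²))) = 78602/((168*(1 - 3*28224 + 168*9))) = 78602/((168*(1 - 84672 + 1512))) = 78602/((168*(-83159))) = 78602/(-13970712) = 78602*(-1/13970712) = -39301/6985356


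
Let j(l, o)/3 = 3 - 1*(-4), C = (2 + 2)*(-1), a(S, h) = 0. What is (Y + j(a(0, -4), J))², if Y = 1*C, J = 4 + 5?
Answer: 289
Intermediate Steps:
J = 9
C = -4 (C = 4*(-1) = -4)
j(l, o) = 21 (j(l, o) = 3*(3 - 1*(-4)) = 3*(3 + 4) = 3*7 = 21)
Y = -4 (Y = 1*(-4) = -4)
(Y + j(a(0, -4), J))² = (-4 + 21)² = 17² = 289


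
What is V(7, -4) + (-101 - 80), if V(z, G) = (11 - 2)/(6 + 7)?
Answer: -2344/13 ≈ -180.31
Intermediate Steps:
V(z, G) = 9/13
V(7, -4) + (-101 - 80) = 9/13 + (-101 - 80) = 9/13 - 181 = -2344/13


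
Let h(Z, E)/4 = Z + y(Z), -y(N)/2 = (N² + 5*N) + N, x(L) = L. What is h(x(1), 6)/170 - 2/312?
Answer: -4141/13260 ≈ -0.31229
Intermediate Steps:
y(N) = -12*N - 2*N² (y(N) = -2*((N² + 5*N) + N) = -2*(N² + 6*N) = -12*N - 2*N²)
h(Z, E) = 4*Z - 8*Z*(6 + Z) (h(Z, E) = 4*(Z - 2*Z*(6 + Z)) = 4*Z - 8*Z*(6 + Z))
h(x(1), 6)/170 - 2/312 = (4*1*(-11 - 2*1))/170 - 2/312 = (4*1*(-11 - 2))*(1/170) - 2*1/312 = (4*1*(-13))*(1/170) - 1/156 = -52*1/170 - 1/156 = -26/85 - 1/156 = -4141/13260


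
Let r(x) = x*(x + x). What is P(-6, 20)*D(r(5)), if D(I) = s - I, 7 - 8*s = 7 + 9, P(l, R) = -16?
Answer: 818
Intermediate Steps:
s = -9/8 (s = 7/8 - (7 + 9)/8 = 7/8 - ⅛*16 = 7/8 - 2 = -9/8 ≈ -1.1250)
r(x) = 2*x² (r(x) = x*(2*x) = 2*x²)
D(I) = -9/8 - I
P(-6, 20)*D(r(5)) = -16*(-9/8 - 2*5²) = -16*(-9/8 - 2*25) = -16*(-9/8 - 1*50) = -16*(-9/8 - 50) = -16*(-409/8) = 818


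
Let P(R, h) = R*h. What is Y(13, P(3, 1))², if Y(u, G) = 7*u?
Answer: 8281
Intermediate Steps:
Y(13, P(3, 1))² = (7*13)² = 91² = 8281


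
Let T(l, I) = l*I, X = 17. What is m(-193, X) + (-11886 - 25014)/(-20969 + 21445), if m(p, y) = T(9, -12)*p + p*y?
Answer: 2080772/119 ≈ 17485.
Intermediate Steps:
T(l, I) = I*l
m(p, y) = -108*p + p*y (m(p, y) = (-12*9)*p + p*y = -108*p + p*y)
m(-193, X) + (-11886 - 25014)/(-20969 + 21445) = -193*(-108 + 17) + (-11886 - 25014)/(-20969 + 21445) = -193*(-91) - 36900/476 = 17563 - 36900*1/476 = 17563 - 9225/119 = 2080772/119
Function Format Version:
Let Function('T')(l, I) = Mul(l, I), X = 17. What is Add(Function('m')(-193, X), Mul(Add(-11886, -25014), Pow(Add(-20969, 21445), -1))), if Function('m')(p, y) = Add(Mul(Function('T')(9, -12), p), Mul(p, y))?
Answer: Rational(2080772, 119) ≈ 17485.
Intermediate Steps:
Function('T')(l, I) = Mul(I, l)
Function('m')(p, y) = Add(Mul(-108, p), Mul(p, y)) (Function('m')(p, y) = Add(Mul(Mul(-12, 9), p), Mul(p, y)) = Add(Mul(-108, p), Mul(p, y)))
Add(Function('m')(-193, X), Mul(Add(-11886, -25014), Pow(Add(-20969, 21445), -1))) = Add(Mul(-193, Add(-108, 17)), Mul(Add(-11886, -25014), Pow(Add(-20969, 21445), -1))) = Add(Mul(-193, -91), Mul(-36900, Pow(476, -1))) = Add(17563, Mul(-36900, Rational(1, 476))) = Add(17563, Rational(-9225, 119)) = Rational(2080772, 119)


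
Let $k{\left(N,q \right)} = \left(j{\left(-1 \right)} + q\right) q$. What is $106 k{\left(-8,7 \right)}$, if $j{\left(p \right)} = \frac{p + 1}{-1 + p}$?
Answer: $5194$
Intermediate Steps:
$j{\left(p \right)} = \frac{1 + p}{-1 + p}$
$k{\left(N,q \right)} = q^{2}$ ($k{\left(N,q \right)} = \left(\frac{1 - 1}{-1 - 1} + q\right) q = \left(\frac{1}{-2} \cdot 0 + q\right) q = \left(\left(- \frac{1}{2}\right) 0 + q\right) q = \left(0 + q\right) q = q q = q^{2}$)
$106 k{\left(-8,7 \right)} = 106 \cdot 7^{2} = 106 \cdot 49 = 5194$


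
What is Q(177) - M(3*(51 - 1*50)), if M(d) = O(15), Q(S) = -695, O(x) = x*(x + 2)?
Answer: -950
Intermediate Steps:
O(x) = x*(2 + x)
M(d) = 255 (M(d) = 15*(2 + 15) = 15*17 = 255)
Q(177) - M(3*(51 - 1*50)) = -695 - 1*255 = -695 - 255 = -950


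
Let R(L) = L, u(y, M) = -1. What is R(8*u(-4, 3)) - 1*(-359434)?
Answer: 359426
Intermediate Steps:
R(8*u(-4, 3)) - 1*(-359434) = 8*(-1) - 1*(-359434) = -8 + 359434 = 359426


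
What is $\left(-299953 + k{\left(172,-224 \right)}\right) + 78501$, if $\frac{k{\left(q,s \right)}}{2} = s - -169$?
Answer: $-221562$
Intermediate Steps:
$k{\left(q,s \right)} = 338 + 2 s$ ($k{\left(q,s \right)} = 2 \left(s - -169\right) = 2 \left(s + 169\right) = 2 \left(169 + s\right) = 338 + 2 s$)
$\left(-299953 + k{\left(172,-224 \right)}\right) + 78501 = \left(-299953 + \left(338 + 2 \left(-224\right)\right)\right) + 78501 = \left(-299953 + \left(338 - 448\right)\right) + 78501 = \left(-299953 - 110\right) + 78501 = -300063 + 78501 = -221562$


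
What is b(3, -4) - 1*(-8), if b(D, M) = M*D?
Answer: -4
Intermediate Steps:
b(D, M) = D*M
b(3, -4) - 1*(-8) = 3*(-4) - 1*(-8) = -12 + 8 = -4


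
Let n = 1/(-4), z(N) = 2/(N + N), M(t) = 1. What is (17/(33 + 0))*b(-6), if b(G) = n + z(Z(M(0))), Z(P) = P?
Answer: 17/44 ≈ 0.38636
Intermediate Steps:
z(N) = 1/N (z(N) = 2/((2*N)) = 2*(1/(2*N)) = 1/N)
n = -¼ ≈ -0.25000
b(G) = ¾ (b(G) = -¼ + 1/1 = -¼ + 1 = ¾)
(17/(33 + 0))*b(-6) = (17/(33 + 0))*(¾) = (17/33)*(¾) = 17/44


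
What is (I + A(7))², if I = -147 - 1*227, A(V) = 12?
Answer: 131044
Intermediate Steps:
I = -374 (I = -147 - 227 = -374)
(I + A(7))² = (-374 + 12)² = (-362)² = 131044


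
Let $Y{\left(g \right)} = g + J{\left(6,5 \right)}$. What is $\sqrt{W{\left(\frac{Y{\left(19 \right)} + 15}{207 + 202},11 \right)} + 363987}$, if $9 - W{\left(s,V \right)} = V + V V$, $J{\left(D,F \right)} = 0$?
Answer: $2 \sqrt{90966} \approx 603.21$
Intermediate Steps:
$Y{\left(g \right)} = g$ ($Y{\left(g \right)} = g + 0 = g$)
$W{\left(s,V \right)} = 9 - V - V^{2}$ ($W{\left(s,V \right)} = 9 - \left(V + V V\right) = 9 - \left(V + V^{2}\right) = 9 - V - V^{2}$)
$\sqrt{W{\left(\frac{Y{\left(19 \right)} + 15}{207 + 202},11 \right)} + 363987} = \sqrt{\left(9 - 11 - 11^{2}\right) + 363987} = \sqrt{\left(9 - 11 - 121\right) + 363987} = \sqrt{-123 + 363987} = \sqrt{363864} = 2 \sqrt{90966}$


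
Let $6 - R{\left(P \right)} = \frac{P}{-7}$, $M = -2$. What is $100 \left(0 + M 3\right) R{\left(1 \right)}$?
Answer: $- \frac{25800}{7} \approx -3685.7$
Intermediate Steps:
$R{\left(P \right)} = 6 + \frac{P}{7}$ ($R{\left(P \right)} = 6 - \frac{P}{-7} = 6 - P \left(- \frac{1}{7}\right) = 6 - - \frac{P}{7} = 6 + \frac{P}{7}$)
$100 \left(0 + M 3\right) R{\left(1 \right)} = 100 \left(0 - 6\right) \left(6 + \frac{1}{7} \cdot 1\right) = 100 \left(0 - 6\right) \left(6 + \frac{1}{7}\right) = 100 \left(-6\right) \frac{43}{7} = \left(-600\right) \frac{43}{7} = - \frac{25800}{7}$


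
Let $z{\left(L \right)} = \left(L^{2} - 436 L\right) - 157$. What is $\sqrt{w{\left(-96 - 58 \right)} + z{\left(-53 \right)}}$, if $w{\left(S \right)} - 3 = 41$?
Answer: $2 \sqrt{6451} \approx 160.64$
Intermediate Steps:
$z{\left(L \right)} = -157 + L^{2} - 436 L$
$w{\left(S \right)} = 44$ ($w{\left(S \right)} = 3 + 41 = 44$)
$\sqrt{w{\left(-96 - 58 \right)} + z{\left(-53 \right)}} = \sqrt{44 - \left(-22951 - 2809\right)} = \sqrt{44 + \left(-157 + 2809 + 23108\right)} = \sqrt{44 + 25760} = \sqrt{25804} = 2 \sqrt{6451}$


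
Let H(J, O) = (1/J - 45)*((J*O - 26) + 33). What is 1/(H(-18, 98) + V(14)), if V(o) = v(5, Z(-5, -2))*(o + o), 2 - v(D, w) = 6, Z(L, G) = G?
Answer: 18/1422911 ≈ 1.2650e-5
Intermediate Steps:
v(D, w) = -4 (v(D, w) = 2 - 1*6 = 2 - 6 = -4)
H(J, O) = (-45 + 1/J)*(7 + J*O) (H(J, O) = (-45 + 1/J)*((-26 + J*O) + 33) = (-45 + 1/J)*(7 + J*O))
V(o) = -8*o (V(o) = -4*(o + o) = -8*o)
1/(H(-18, 98) + V(14)) = 1/((-315 + 98 + 7/(-18) - 45*(-18)*98) - 8*14) = 1/((-315 + 98 + 7*(-1/18) + 79380) - 112) = 1/((-315 + 98 - 7/18 + 79380) - 112) = 1/(1424927/18 - 112) = 1/(1422911/18) = 18/1422911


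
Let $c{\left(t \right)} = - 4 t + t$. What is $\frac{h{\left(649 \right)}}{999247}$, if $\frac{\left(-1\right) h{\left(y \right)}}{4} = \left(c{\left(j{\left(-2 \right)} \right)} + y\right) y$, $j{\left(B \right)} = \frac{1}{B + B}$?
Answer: $- \frac{1686751}{999247} \approx -1.688$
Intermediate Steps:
$j{\left(B \right)} = \frac{1}{2 B}$
$c{\left(t \right)} = - 3 t$
$h{\left(y \right)} = - 4 y \left(\frac{3}{4} + y\right)$ ($h{\left(y \right)} = - 4 \left(- 3 \frac{1}{2 \left(-2\right)} + y\right) y = - 4 \left(- 3 \cdot \frac{1}{2} \left(- \frac{1}{2}\right) + y\right) y = - 4 \left(\left(-3\right) \left(- \frac{1}{4}\right) + y\right) y = - 4 \left(\frac{3}{4} + y\right) y = - 4 y \left(\frac{3}{4} + y\right)$)
$\frac{h{\left(649 \right)}}{999247} = \frac{\left(-1\right) 649 \left(3 + 4 \cdot 649\right)}{999247} = \left(-1\right) 649 \left(3 + 2596\right) \frac{1}{999247} = \left(-1\right) 649 \cdot 2599 \cdot \frac{1}{999247} = \left(-1686751\right) \frac{1}{999247} = - \frac{1686751}{999247}$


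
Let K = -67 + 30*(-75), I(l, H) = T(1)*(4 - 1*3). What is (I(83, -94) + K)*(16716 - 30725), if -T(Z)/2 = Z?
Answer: 32486871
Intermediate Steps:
T(Z) = -2*Z
I(l, H) = -2 (I(l, H) = (-2*1)*(4 - 1*3) = -2*(4 - 3) = -2*1 = -2)
K = -2317 (K = -67 - 2250 = -2317)
(I(83, -94) + K)*(16716 - 30725) = (-2 - 2317)*(16716 - 30725) = -2319*(-14009) = 32486871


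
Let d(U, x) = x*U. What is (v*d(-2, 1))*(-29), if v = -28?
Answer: -1624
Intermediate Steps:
d(U, x) = U*x
(v*d(-2, 1))*(-29) = -(-56)*(-29) = -28*(-2)*(-29) = 56*(-29) = -1624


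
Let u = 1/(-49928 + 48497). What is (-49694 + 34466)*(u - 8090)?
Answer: 6529310124/53 ≈ 1.2319e+8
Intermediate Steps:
u = -1/1431 (u = 1/(-1431) = -1/1431 ≈ -0.00069881)
(-49694 + 34466)*(u - 8090) = (-49694 + 34466)*(-1/1431 - 8090) = -15228*(-11576791/1431) = 6529310124/53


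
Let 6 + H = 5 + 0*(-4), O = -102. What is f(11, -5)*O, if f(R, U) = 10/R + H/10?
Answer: -4539/55 ≈ -82.527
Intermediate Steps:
H = -1 (H = -6 + (5 + 0*(-4)) = -6 + (5 + 0) = -6 + 5 = -1)
f(R, U) = -1/10 + 10/R (f(R, U) = 10/R - 1/10 = -1/10 + 10/R)
f(11, -5)*O = ((1/10)*(100 - 1*11)/11)*(-102) = ((1/10)*(1/11)*(100 - 11))*(-102) = ((1/10)*(1/11)*89)*(-102) = (89/110)*(-102) = -4539/55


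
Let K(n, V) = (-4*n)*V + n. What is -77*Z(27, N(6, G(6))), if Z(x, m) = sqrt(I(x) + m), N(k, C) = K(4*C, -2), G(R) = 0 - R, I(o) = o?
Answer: -231*I*sqrt(21) ≈ -1058.6*I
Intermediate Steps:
K(n, V) = n - 4*V*n (K(n, V) = -4*V*n + n = n - 4*V*n)
G(R) = -R
N(k, C) = 36*C (N(k, C) = (4*C)*(1 - 4*(-2)) = (4*C)*(1 + 8) = (4*C)*9 = 36*C)
Z(x, m) = sqrt(m + x) (Z(x, m) = sqrt(x + m) = sqrt(m + x))
-77*Z(27, N(6, G(6))) = -77*sqrt(36*(-1*6) + 27) = -77*sqrt(36*(-6) + 27) = -77*sqrt(-216 + 27) = -231*I*sqrt(21)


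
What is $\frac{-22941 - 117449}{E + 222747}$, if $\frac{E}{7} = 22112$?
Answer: $- \frac{140390}{377531} \approx -0.37186$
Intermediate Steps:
$E = 154784$ ($E = 7 \cdot 22112 = 154784$)
$\frac{-22941 - 117449}{E + 222747} = \frac{-22941 - 117449}{154784 + 222747} = - \frac{140390}{377531}$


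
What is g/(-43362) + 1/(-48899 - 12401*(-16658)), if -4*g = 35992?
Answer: 417644380571/2012657873400 ≈ 0.20751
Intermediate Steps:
g = -8998 (g = -¼*35992 = -8998)
g/(-43362) + 1/(-48899 - 12401*(-16658)) = -8998/(-43362) + 1/(-48899 - 12401*(-16658)) = -8998*(-1/43362) - 1/16658/(-61300) = 409/1971 - 1/61300*(-1/16658) = 409/1971 + 1/1021135400 = 417644380571/2012657873400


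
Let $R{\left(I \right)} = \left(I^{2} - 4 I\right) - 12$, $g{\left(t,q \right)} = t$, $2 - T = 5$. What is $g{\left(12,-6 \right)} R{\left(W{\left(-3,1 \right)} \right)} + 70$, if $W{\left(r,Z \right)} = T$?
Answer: $178$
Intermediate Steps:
$T = -3$ ($T = 2 - 5 = -3$)
$W{\left(r,Z \right)} = -3$
$R{\left(I \right)} = -12 + I^{2} - 4 I$
$g{\left(12,-6 \right)} R{\left(W{\left(-3,1 \right)} \right)} + 70 = 12 \left(-12 + \left(-3\right)^{2} - -12\right) + 70 = 12 \left(-12 + 9 + 12\right) + 70 = 12 \cdot 9 + 70 = 108 + 70 = 178$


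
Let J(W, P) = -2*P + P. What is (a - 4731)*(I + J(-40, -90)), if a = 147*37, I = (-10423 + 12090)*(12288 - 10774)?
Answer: 1786941024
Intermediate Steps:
I = 2523838 (I = 1667*1514 = 2523838)
J(W, P) = -P
a = 5439
(a - 4731)*(I + J(-40, -90)) = (5439 - 4731)*(2523838 - 1*(-90)) = 708*(2523838 + 90) = 708*2523928 = 1786941024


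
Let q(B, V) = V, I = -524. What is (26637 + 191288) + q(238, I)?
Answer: 217401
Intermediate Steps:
(26637 + 191288) + q(238, I) = (26637 + 191288) - 524 = 217925 - 524 = 217401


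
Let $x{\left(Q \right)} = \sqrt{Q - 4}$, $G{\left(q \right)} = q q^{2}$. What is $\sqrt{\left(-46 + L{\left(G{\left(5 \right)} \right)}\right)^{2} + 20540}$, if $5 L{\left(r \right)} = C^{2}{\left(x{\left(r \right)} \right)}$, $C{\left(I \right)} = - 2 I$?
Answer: $\frac{36 \sqrt{446}}{5} \approx 152.05$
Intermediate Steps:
$G{\left(q \right)} = q^{3}$
$x{\left(Q \right)} = \sqrt{-4 + Q}$
$L{\left(r \right)} = - \frac{16}{5} + \frac{4 r}{5}$ ($L{\left(r \right)} = \frac{\left(- 2 \sqrt{-4 + r}\right)^{2}}{5} = \frac{-16 + 4 r}{5} = - \frac{16}{5} + \frac{4 r}{5}$)
$\sqrt{\left(-46 + L{\left(G{\left(5 \right)} \right)}\right)^{2} + 20540} = \sqrt{\left(-46 - \left(\frac{16}{5} - \frac{4 \cdot 5^{3}}{5}\right)\right)^{2} + 20540} = \sqrt{\left(-46 + \left(- \frac{16}{5} + \frac{4}{5} \cdot 125\right)\right)^{2} + 20540} = \sqrt{\left(-46 + \left(- \frac{16}{5} + 100\right)\right)^{2} + 20540} = \sqrt{\left(-46 + \frac{484}{5}\right)^{2} + 20540} = \sqrt{\left(\frac{254}{5}\right)^{2} + 20540} = \sqrt{\frac{64516}{25} + 20540} = \sqrt{\frac{578016}{25}} = \frac{36 \sqrt{446}}{5}$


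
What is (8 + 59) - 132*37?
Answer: -4817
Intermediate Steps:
(8 + 59) - 132*37 = 67 - 4884 = -4817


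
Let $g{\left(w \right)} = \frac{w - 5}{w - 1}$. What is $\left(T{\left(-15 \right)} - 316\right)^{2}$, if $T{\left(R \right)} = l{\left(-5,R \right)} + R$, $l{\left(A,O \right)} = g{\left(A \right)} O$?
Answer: $126736$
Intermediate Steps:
$g{\left(w \right)} = \frac{-5 + w}{-1 + w}$
$l{\left(A,O \right)} = \frac{O \left(-5 + A\right)}{-1 + A}$ ($l{\left(A,O \right)} = \frac{-5 + A}{-1 + A} O = \frac{O \left(-5 + A\right)}{-1 + A}$)
$T{\left(R \right)} = \frac{8 R}{3}$ ($T{\left(R \right)} = \frac{R \left(-5 - 5\right)}{-1 - 5} + R = R \frac{1}{-6} \left(-10\right) + R = R \left(- \frac{1}{6}\right) \left(-10\right) + R = \frac{5 R}{3} + R = \frac{8 R}{3}$)
$\left(T{\left(-15 \right)} - 316\right)^{2} = \left(\frac{8}{3} \left(-15\right) - 316\right)^{2} = \left(-40 - 316\right)^{2} = \left(-356\right)^{2} = 126736$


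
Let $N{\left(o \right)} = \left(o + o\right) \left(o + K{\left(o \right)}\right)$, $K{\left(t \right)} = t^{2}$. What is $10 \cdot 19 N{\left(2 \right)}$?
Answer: $4560$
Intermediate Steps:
$N{\left(o \right)} = 2 o \left(o + o^{2}\right)$ ($N{\left(o \right)} = \left(o + o\right) \left(o + o^{2}\right) = 2 o \left(o + o^{2}\right)$)
$10 \cdot 19 N{\left(2 \right)} = 10 \cdot 19 \cdot 2 \cdot 2^{2} \left(1 + 2\right) = 190 \cdot 2 \cdot 4 \cdot 3 = 190 \cdot 24 = 4560$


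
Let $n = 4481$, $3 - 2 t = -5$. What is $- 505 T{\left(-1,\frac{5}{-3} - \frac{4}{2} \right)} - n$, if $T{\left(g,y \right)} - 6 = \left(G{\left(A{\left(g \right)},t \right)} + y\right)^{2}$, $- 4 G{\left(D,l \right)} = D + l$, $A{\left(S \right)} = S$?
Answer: $- \frac{2500129}{144} \approx -17362.0$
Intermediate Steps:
$t = 4$ ($t = \frac{3}{2} - - \frac{5}{2} = \frac{3}{2} + \frac{5}{2} = 4$)
$G{\left(D,l \right)} = - \frac{D}{4} - \frac{l}{4}$ ($G{\left(D,l \right)} = - \frac{D + l}{4} = - \frac{D}{4} - \frac{l}{4}$)
$T{\left(g,y \right)} = 6 + \left(-1 + y - \frac{g}{4}\right)^{2}$ ($T{\left(g,y \right)} = 6 + \left(\left(- \frac{g}{4} - 1\right) + y\right)^{2} = 6 + \left(\left(-1 - \frac{g}{4}\right) + y\right)^{2} = 6 + \left(-1 + y - \frac{g}{4}\right)^{2}$)
$- 505 T{\left(-1,\frac{5}{-3} - \frac{4}{2} \right)} - n = - 505 \left(6 + \frac{\left(4 - 1 - 4 \left(\frac{5}{-3} - \frac{4}{2}\right)\right)^{2}}{16}\right) - 4481 = - 505 \left(6 + \frac{\left(4 - 1 - 4 \left(5 \left(- \frac{1}{3}\right) - 2\right)\right)^{2}}{16}\right) - 4481 = - 505 \left(6 + \frac{\left(4 - 1 - 4 \left(- \frac{5}{3} - 2\right)\right)^{2}}{16}\right) - 4481 = - 505 \left(6 + \frac{\left(4 - 1 - - \frac{44}{3}\right)^{2}}{16}\right) - 4481 = - 505 \left(6 + \frac{\left(4 - 1 + \frac{44}{3}\right)^{2}}{16}\right) - 4481 = - 505 \left(6 + \frac{\left(\frac{53}{3}\right)^{2}}{16}\right) - 4481 = - 505 \left(6 + \frac{1}{16} \cdot \frac{2809}{9}\right) - 4481 = - 505 \left(6 + \frac{2809}{144}\right) - 4481 = \left(-505\right) \frac{3673}{144} - 4481 = - \frac{1854865}{144} - 4481 = - \frac{2500129}{144}$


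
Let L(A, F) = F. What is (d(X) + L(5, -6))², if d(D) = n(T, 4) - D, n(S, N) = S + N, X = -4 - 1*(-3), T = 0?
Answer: 1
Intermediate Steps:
X = -1 (X = -4 + 3 = -1)
n(S, N) = N + S
d(D) = 4 - D (d(D) = (4 + 0) - D = 4 - D)
(d(X) + L(5, -6))² = ((4 - 1*(-1)) - 6)² = ((4 + 1) - 6)² = (5 - 6)² = (-1)² = 1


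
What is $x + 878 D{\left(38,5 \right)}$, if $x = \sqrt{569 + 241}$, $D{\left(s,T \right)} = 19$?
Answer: $16682 + 9 \sqrt{10} \approx 16710.0$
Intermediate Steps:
$x = 9 \sqrt{10}$ ($x = \sqrt{810} = 9 \sqrt{10} \approx 28.461$)
$x + 878 D{\left(38,5 \right)} = 9 \sqrt{10} + 878 \cdot 19 = 9 \sqrt{10} + 16682 = 16682 + 9 \sqrt{10}$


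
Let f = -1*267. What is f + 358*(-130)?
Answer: -46807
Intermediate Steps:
f = -267
f + 358*(-130) = -267 + 358*(-130) = -267 - 46540 = -46807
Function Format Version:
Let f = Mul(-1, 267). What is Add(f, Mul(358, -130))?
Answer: -46807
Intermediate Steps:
f = -267
Add(f, Mul(358, -130)) = Add(-267, Mul(358, -130)) = Add(-267, -46540) = -46807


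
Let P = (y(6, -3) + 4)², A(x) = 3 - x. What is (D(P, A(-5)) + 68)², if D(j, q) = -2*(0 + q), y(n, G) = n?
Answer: 2704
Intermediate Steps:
P = 100 (P = (6 + 4)² = 10² = 100)
D(j, q) = -2*q
(D(P, A(-5)) + 68)² = (-2*(3 - 1*(-5)) + 68)² = (-2*(3 + 5) + 68)² = (-2*8 + 68)² = (-16 + 68)² = 52² = 2704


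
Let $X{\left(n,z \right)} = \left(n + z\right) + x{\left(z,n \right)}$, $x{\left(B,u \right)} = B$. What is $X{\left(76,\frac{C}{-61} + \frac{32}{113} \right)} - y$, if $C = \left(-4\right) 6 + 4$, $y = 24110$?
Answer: $- \frac{165657938}{6893} \approx -24033.0$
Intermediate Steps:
$C = -20$ ($C = -24 + 4 = -20$)
$X{\left(n,z \right)} = n + 2 z$ ($X{\left(n,z \right)} = \left(n + z\right) + z = n + 2 z$)
$X{\left(76,\frac{C}{-61} + \frac{32}{113} \right)} - y = \left(76 + 2 \left(- \frac{20}{-61} + \frac{32}{113}\right)\right) - 24110 = \left(76 + 2 \left(\left(-20\right) \left(- \frac{1}{61}\right) + 32 \cdot \frac{1}{113}\right)\right) - 24110 = \left(76 + 2 \left(\frac{20}{61} + \frac{32}{113}\right)\right) - 24110 = \left(76 + 2 \cdot \frac{4212}{6893}\right) - 24110 = \left(76 + \frac{8424}{6893}\right) - 24110 = \frac{532292}{6893} - 24110 = - \frac{165657938}{6893}$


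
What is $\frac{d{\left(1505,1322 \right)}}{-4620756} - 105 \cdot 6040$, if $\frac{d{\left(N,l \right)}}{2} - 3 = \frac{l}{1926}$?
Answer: $- \frac{705513891841175}{1112447007} \approx -6.342 \cdot 10^{5}$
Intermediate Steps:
$d{\left(N,l \right)} = 6 + \frac{l}{963}$ ($d{\left(N,l \right)} = 6 + 2 \frac{l}{1926} = 6 + \frac{l}{963}$)
$\frac{d{\left(1505,1322 \right)}}{-4620756} - 105 \cdot 6040 = \frac{6 + \frac{1}{963} \cdot 1322}{-4620756} - 105 \cdot 6040 = \left(6 + \frac{1322}{963}\right) \left(- \frac{1}{4620756}\right) - 634200 = \frac{7100}{963} \left(- \frac{1}{4620756}\right) - 634200 = - \frac{1775}{1112447007} - 634200 = - \frac{705513891841175}{1112447007}$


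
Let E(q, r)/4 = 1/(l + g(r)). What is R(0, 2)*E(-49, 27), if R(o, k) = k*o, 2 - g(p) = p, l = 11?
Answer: 0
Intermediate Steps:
g(p) = 2 - p
E(q, r) = 4/(13 - r) (E(q, r) = 4/(11 + (2 - r)) = 4/(13 - r))
R(0, 2)*E(-49, 27) = (2*0)*(-4/(-13 + 27)) = 0*(-4/14) = 0*(-4*1/14) = 0*(-2/7) = 0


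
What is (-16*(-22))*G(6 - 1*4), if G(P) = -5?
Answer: -1760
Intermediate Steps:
(-16*(-22))*G(6 - 1*4) = -16*(-22)*(-5) = 352*(-5) = -1760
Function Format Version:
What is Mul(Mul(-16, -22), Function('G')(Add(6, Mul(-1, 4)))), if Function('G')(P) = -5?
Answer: -1760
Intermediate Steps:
Mul(Mul(-16, -22), Function('G')(Add(6, Mul(-1, 4)))) = Mul(Mul(-16, -22), -5) = Mul(352, -5) = -1760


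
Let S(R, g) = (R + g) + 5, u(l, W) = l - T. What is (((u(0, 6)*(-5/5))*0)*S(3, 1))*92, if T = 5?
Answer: 0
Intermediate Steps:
u(l, W) = -5 + l (u(l, W) = l - 1*5 = l - 5 = -5 + l)
S(R, g) = 5 + R + g
(((u(0, 6)*(-5/5))*0)*S(3, 1))*92 = ((((-5 + 0)*(-5/5))*0)*(5 + 3 + 1))*92 = ((-(-25)/5*0)*9)*92 = ((-5*(-1)*0)*9)*92 = ((5*0)*9)*92 = (0*9)*92 = 0*92 = 0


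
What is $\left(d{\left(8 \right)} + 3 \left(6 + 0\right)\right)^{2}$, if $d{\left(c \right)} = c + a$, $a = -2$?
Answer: $576$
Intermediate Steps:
$d{\left(c \right)} = -2 + c$ ($d{\left(c \right)} = c - 2 = -2 + c$)
$\left(d{\left(8 \right)} + 3 \left(6 + 0\right)\right)^{2} = \left(\left(-2 + 8\right) + 3 \left(6 + 0\right)\right)^{2} = \left(6 + 3 \cdot 6\right)^{2} = \left(6 + 18\right)^{2} = 24^{2} = 576$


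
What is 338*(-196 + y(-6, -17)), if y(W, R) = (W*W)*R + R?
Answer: -278850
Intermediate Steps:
y(W, R) = R + R*W² (y(W, R) = W²*R + R = R*W² + R = R + R*W²)
338*(-196 + y(-6, -17)) = 338*(-196 - 17*(1 + (-6)²)) = 338*(-196 - 17*(1 + 36)) = 338*(-196 - 17*37) = 338*(-196 - 629) = 338*(-825) = -278850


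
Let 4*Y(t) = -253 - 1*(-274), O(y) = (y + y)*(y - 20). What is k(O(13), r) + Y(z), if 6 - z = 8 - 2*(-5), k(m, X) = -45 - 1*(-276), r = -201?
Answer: 945/4 ≈ 236.25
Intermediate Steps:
O(y) = 2*y*(-20 + y) (O(y) = (2*y)*(-20 + y) = 2*y*(-20 + y))
k(m, X) = 231 (k(m, X) = -45 + 276 = 231)
z = -12 (z = 6 - (8 - 2*(-5)) = 6 - (8 + 10) = 6 - 1*18 = 6 - 18 = -12)
Y(t) = 21/4 (Y(t) = (-253 - 1*(-274))/4 = (-253 + 274)/4 = (¼)*21 = 21/4)
k(O(13), r) + Y(z) = 231 + 21/4 = 945/4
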